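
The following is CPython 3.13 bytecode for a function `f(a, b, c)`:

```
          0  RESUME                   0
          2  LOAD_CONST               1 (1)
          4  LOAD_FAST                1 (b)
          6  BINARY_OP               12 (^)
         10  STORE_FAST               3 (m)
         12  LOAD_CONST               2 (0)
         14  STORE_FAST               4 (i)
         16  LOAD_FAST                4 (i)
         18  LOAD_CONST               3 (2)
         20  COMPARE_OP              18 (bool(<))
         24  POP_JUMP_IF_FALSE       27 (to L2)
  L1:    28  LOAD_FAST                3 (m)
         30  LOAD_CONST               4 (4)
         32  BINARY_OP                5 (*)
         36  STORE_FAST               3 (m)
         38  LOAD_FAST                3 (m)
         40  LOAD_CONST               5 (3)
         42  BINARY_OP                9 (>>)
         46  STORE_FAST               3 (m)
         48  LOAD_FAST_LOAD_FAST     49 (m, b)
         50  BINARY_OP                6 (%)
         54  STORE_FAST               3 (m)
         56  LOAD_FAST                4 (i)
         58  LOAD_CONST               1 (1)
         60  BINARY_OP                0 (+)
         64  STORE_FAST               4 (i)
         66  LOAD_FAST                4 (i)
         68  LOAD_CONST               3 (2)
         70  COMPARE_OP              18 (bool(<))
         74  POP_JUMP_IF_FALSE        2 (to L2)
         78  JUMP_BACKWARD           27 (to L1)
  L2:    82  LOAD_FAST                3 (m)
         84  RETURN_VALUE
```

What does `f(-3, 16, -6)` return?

4

LOAD_CONST → push 1. Stack: [1]
LOAD_FAST b → push 16. Stack: [1, 16]
BINARY_OP ^ → 1 ^ 16 = 17. Stack: [17]
STORE_FAST m → m=17. Stack: []
LOAD_CONST → push 0. Stack: [0]
STORE_FAST i → i=0. Stack: []
LOAD_FAST i → push 0. Stack: [0]
LOAD_CONST → push 2. Stack: [0, 2]
COMPARE_OP bool(<) → 0 vs 2 = True. Stack: [True]
POP_JUMP_IF_FALSE → pop True; no jump. Stack: []
LOAD_FAST m → push 17. Stack: [17]
LOAD_CONST → push 4. Stack: [17, 4]
BINARY_OP * → 17 * 4 = 68. Stack: [68]
STORE_FAST m → m=68. Stack: []
LOAD_FAST m → push 68. Stack: [68]
LOAD_CONST → push 3. Stack: [68, 3]
BINARY_OP >> → 68 >> 3 = 8. Stack: [8]
STORE_FAST m → m=8. Stack: []
LOAD_FAST_LOAD_FAST m,b → push 8,16. Stack: [8, 16]
BINARY_OP % → 8 % 16 = 8. Stack: [8]
STORE_FAST m → m=8. Stack: []
LOAD_FAST i → push 0. Stack: [0]
LOAD_CONST → push 1. Stack: [0, 1]
BINARY_OP + → 0 + 1 = 1. Stack: [1]
STORE_FAST i → i=1. Stack: []
LOAD_FAST i → push 1. Stack: [1]
LOAD_CONST → push 2. Stack: [1, 2]
COMPARE_OP bool(<) → 1 vs 2 = True. Stack: [True]
POP_JUMP_IF_FALSE → pop True; no jump. Stack: []
LOAD_FAST m → push 8. Stack: [8]
LOAD_CONST → push 4. Stack: [8, 4]
BINARY_OP * → 8 * 4 = 32. Stack: [32]
STORE_FAST m → m=32. Stack: []
LOAD_FAST m → push 32. Stack: [32]
LOAD_CONST → push 3. Stack: [32, 3]
BINARY_OP >> → 32 >> 3 = 4. Stack: [4]
STORE_FAST m → m=4. Stack: []
LOAD_FAST_LOAD_FAST m,b → push 4,16. Stack: [4, 16]
BINARY_OP % → 4 % 16 = 4. Stack: [4]
STORE_FAST m → m=4. Stack: []
LOAD_FAST i → push 1. Stack: [1]
LOAD_CONST → push 1. Stack: [1, 1]
BINARY_OP + → 1 + 1 = 2. Stack: [2]
STORE_FAST i → i=2. Stack: []
LOAD_FAST i → push 2. Stack: [2]
LOAD_CONST → push 2. Stack: [2, 2]
COMPARE_OP bool(<) → 2 vs 2 = False. Stack: [False]
POP_JUMP_IF_FALSE → pop False; jump. Stack: []
LOAD_FAST m → push 4. Stack: [4]
RETURN_VALUE → return 4.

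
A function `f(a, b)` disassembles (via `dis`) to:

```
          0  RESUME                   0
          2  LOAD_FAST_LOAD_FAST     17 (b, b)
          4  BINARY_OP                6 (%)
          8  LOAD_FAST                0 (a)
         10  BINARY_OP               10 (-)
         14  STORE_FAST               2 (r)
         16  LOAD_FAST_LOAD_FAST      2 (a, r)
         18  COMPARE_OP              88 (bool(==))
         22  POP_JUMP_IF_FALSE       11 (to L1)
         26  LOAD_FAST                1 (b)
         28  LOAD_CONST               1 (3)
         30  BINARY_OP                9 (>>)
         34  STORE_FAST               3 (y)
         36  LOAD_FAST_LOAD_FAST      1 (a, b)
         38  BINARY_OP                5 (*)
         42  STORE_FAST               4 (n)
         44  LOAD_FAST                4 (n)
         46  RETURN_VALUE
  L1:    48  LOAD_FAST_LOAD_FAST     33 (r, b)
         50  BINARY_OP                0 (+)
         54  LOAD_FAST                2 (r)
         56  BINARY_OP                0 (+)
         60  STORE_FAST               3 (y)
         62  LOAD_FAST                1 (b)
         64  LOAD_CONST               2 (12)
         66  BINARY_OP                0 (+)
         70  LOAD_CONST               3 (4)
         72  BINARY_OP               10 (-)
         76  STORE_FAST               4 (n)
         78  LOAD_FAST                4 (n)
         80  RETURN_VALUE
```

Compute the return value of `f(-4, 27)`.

35

LOAD_FAST_LOAD_FAST b,b → push 27,27. Stack: [27, 27]
BINARY_OP % → 27 % 27 = 0. Stack: [0]
LOAD_FAST a → push -4. Stack: [0, -4]
BINARY_OP - → 0 - -4 = 4. Stack: [4]
STORE_FAST r → r=4. Stack: []
LOAD_FAST_LOAD_FAST a,r → push -4,4. Stack: [-4, 4]
COMPARE_OP bool(==) → -4 vs 4 = False. Stack: [False]
POP_JUMP_IF_FALSE → pop False; jump. Stack: []
LOAD_FAST_LOAD_FAST r,b → push 4,27. Stack: [4, 27]
BINARY_OP + → 4 + 27 = 31. Stack: [31]
LOAD_FAST r → push 4. Stack: [31, 4]
BINARY_OP + → 31 + 4 = 35. Stack: [35]
STORE_FAST y → y=35. Stack: []
LOAD_FAST b → push 27. Stack: [27]
LOAD_CONST → push 12. Stack: [27, 12]
BINARY_OP + → 27 + 12 = 39. Stack: [39]
LOAD_CONST → push 4. Stack: [39, 4]
BINARY_OP - → 39 - 4 = 35. Stack: [35]
STORE_FAST n → n=35. Stack: []
LOAD_FAST n → push 35. Stack: [35]
RETURN_VALUE → return 35.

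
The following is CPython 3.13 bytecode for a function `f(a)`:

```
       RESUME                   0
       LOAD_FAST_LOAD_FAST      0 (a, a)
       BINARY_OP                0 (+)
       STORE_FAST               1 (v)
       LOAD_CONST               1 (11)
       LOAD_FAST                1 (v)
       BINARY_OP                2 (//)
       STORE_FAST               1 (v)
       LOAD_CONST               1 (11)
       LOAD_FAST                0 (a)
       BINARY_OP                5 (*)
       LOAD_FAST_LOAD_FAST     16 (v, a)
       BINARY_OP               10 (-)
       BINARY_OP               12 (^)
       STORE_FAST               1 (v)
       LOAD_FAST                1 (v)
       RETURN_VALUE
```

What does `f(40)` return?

LOAD_FAST_LOAD_FAST a,a → push 40,40. Stack: [40, 40]
BINARY_OP + → 40 + 40 = 80. Stack: [80]
STORE_FAST v → v=80. Stack: []
LOAD_CONST → push 11. Stack: [11]
LOAD_FAST v → push 80. Stack: [11, 80]
BINARY_OP // → 11 // 80 = 0. Stack: [0]
STORE_FAST v → v=0. Stack: []
LOAD_CONST → push 11. Stack: [11]
LOAD_FAST a → push 40. Stack: [11, 40]
BINARY_OP * → 11 * 40 = 440. Stack: [440]
LOAD_FAST_LOAD_FAST v,a → push 0,40. Stack: [440, 0, 40]
BINARY_OP - → 0 - 40 = -40. Stack: [440, -40]
BINARY_OP ^ → 440 ^ -40 = -416. Stack: [-416]
STORE_FAST v → v=-416. Stack: []
LOAD_FAST v → push -416. Stack: [-416]
RETURN_VALUE → return -416.

-416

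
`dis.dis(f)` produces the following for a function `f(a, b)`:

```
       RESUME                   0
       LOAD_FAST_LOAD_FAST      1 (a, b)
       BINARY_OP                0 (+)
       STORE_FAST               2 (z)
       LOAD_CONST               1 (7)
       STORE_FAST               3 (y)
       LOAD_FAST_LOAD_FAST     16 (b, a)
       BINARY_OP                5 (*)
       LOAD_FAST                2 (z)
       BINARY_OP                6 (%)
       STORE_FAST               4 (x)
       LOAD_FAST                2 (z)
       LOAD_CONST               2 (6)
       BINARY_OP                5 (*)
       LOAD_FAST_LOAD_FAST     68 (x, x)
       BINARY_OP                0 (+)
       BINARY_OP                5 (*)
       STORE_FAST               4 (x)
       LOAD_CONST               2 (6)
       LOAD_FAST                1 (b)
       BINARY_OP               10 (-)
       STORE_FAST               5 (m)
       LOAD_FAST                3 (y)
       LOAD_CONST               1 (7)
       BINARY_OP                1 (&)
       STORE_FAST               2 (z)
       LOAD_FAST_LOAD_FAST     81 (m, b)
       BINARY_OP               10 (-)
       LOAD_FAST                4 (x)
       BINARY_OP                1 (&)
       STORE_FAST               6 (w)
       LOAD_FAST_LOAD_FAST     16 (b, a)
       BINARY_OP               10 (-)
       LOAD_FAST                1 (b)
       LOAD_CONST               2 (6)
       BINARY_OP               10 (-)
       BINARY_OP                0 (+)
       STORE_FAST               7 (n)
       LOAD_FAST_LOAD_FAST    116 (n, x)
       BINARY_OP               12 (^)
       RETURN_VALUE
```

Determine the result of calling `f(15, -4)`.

LOAD_FAST_LOAD_FAST a,b → push 15,-4. Stack: [15, -4]
BINARY_OP + → 15 + -4 = 11. Stack: [11]
STORE_FAST z → z=11. Stack: []
LOAD_CONST → push 7. Stack: [7]
STORE_FAST y → y=7. Stack: []
LOAD_FAST_LOAD_FAST b,a → push -4,15. Stack: [-4, 15]
BINARY_OP * → -4 * 15 = -60. Stack: [-60]
LOAD_FAST z → push 11. Stack: [-60, 11]
BINARY_OP % → -60 % 11 = 6. Stack: [6]
STORE_FAST x → x=6. Stack: []
LOAD_FAST z → push 11. Stack: [11]
LOAD_CONST → push 6. Stack: [11, 6]
BINARY_OP * → 11 * 6 = 66. Stack: [66]
LOAD_FAST_LOAD_FAST x,x → push 6,6. Stack: [66, 6, 6]
BINARY_OP + → 6 + 6 = 12. Stack: [66, 12]
BINARY_OP * → 66 * 12 = 792. Stack: [792]
STORE_FAST x → x=792. Stack: []
LOAD_CONST → push 6. Stack: [6]
LOAD_FAST b → push -4. Stack: [6, -4]
BINARY_OP - → 6 - -4 = 10. Stack: [10]
STORE_FAST m → m=10. Stack: []
LOAD_FAST y → push 7. Stack: [7]
LOAD_CONST → push 7. Stack: [7, 7]
BINARY_OP & → 7 & 7 = 7. Stack: [7]
STORE_FAST z → z=7. Stack: []
LOAD_FAST_LOAD_FAST m,b → push 10,-4. Stack: [10, -4]
BINARY_OP - → 10 - -4 = 14. Stack: [14]
LOAD_FAST x → push 792. Stack: [14, 792]
BINARY_OP & → 14 & 792 = 8. Stack: [8]
STORE_FAST w → w=8. Stack: []
LOAD_FAST_LOAD_FAST b,a → push -4,15. Stack: [-4, 15]
BINARY_OP - → -4 - 15 = -19. Stack: [-19]
LOAD_FAST b → push -4. Stack: [-19, -4]
LOAD_CONST → push 6. Stack: [-19, -4, 6]
BINARY_OP - → -4 - 6 = -10. Stack: [-19, -10]
BINARY_OP + → -19 + -10 = -29. Stack: [-29]
STORE_FAST n → n=-29. Stack: []
LOAD_FAST_LOAD_FAST n,x → push -29,792. Stack: [-29, 792]
BINARY_OP ^ → -29 ^ 792 = -773. Stack: [-773]
RETURN_VALUE → return -773.

-773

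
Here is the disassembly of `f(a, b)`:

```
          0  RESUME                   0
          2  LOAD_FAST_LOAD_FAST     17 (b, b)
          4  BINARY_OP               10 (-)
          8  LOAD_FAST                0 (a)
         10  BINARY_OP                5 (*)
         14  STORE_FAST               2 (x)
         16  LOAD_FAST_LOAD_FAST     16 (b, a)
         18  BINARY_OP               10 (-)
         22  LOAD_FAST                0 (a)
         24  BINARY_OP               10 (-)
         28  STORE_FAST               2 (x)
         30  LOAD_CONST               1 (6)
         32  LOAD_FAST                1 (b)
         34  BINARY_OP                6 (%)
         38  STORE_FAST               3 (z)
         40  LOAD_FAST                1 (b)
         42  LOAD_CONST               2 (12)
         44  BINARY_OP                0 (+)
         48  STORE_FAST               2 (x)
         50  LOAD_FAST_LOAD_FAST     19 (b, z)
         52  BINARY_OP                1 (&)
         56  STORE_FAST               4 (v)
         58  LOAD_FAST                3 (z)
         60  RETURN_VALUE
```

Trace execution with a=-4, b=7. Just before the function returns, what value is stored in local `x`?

19

LOAD_FAST_LOAD_FAST b,b → push 7,7. Stack: [7, 7]
BINARY_OP - → 7 - 7 = 0. Stack: [0]
LOAD_FAST a → push -4. Stack: [0, -4]
BINARY_OP * → 0 * -4 = 0. Stack: [0]
STORE_FAST x → x=0. Stack: []
LOAD_FAST_LOAD_FAST b,a → push 7,-4. Stack: [7, -4]
BINARY_OP - → 7 - -4 = 11. Stack: [11]
LOAD_FAST a → push -4. Stack: [11, -4]
BINARY_OP - → 11 - -4 = 15. Stack: [15]
STORE_FAST x → x=15. Stack: []
LOAD_CONST → push 6. Stack: [6]
LOAD_FAST b → push 7. Stack: [6, 7]
BINARY_OP % → 6 % 7 = 6. Stack: [6]
STORE_FAST z → z=6. Stack: []
LOAD_FAST b → push 7. Stack: [7]
LOAD_CONST → push 12. Stack: [7, 12]
BINARY_OP + → 7 + 12 = 19. Stack: [19]
STORE_FAST x → x=19. Stack: []
LOAD_FAST_LOAD_FAST b,z → push 7,6. Stack: [7, 6]
BINARY_OP & → 7 & 6 = 6. Stack: [6]
STORE_FAST v → v=6. Stack: []
LOAD_FAST z → push 6. Stack: [6]
RETURN_VALUE → return 6.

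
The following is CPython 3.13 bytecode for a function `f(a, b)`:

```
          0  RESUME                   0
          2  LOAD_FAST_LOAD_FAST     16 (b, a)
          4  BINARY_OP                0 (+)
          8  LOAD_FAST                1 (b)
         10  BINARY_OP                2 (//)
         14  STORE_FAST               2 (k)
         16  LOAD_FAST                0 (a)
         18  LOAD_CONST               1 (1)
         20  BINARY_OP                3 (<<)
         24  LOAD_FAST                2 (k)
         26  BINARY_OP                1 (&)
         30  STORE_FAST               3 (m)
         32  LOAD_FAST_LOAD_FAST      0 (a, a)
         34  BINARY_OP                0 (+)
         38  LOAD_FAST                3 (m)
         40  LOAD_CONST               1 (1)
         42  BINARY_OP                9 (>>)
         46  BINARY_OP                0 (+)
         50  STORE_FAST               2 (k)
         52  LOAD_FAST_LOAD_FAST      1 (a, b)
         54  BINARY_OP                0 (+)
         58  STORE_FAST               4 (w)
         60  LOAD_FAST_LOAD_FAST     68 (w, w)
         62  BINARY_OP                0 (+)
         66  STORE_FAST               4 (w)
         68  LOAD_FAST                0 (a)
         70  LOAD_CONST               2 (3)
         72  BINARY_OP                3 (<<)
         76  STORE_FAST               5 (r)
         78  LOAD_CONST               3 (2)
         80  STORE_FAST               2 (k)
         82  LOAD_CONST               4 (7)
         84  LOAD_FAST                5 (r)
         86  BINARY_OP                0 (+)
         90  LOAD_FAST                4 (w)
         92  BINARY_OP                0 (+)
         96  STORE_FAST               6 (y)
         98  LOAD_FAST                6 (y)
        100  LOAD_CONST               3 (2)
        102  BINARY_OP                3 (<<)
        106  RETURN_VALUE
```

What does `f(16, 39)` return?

LOAD_FAST_LOAD_FAST b,a → push 39,16. Stack: [39, 16]
BINARY_OP + → 39 + 16 = 55. Stack: [55]
LOAD_FAST b → push 39. Stack: [55, 39]
BINARY_OP // → 55 // 39 = 1. Stack: [1]
STORE_FAST k → k=1. Stack: []
LOAD_FAST a → push 16. Stack: [16]
LOAD_CONST → push 1. Stack: [16, 1]
BINARY_OP << → 16 << 1 = 32. Stack: [32]
LOAD_FAST k → push 1. Stack: [32, 1]
BINARY_OP & → 32 & 1 = 0. Stack: [0]
STORE_FAST m → m=0. Stack: []
LOAD_FAST_LOAD_FAST a,a → push 16,16. Stack: [16, 16]
BINARY_OP + → 16 + 16 = 32. Stack: [32]
LOAD_FAST m → push 0. Stack: [32, 0]
LOAD_CONST → push 1. Stack: [32, 0, 1]
BINARY_OP >> → 0 >> 1 = 0. Stack: [32, 0]
BINARY_OP + → 32 + 0 = 32. Stack: [32]
STORE_FAST k → k=32. Stack: []
LOAD_FAST_LOAD_FAST a,b → push 16,39. Stack: [16, 39]
BINARY_OP + → 16 + 39 = 55. Stack: [55]
STORE_FAST w → w=55. Stack: []
LOAD_FAST_LOAD_FAST w,w → push 55,55. Stack: [55, 55]
BINARY_OP + → 55 + 55 = 110. Stack: [110]
STORE_FAST w → w=110. Stack: []
LOAD_FAST a → push 16. Stack: [16]
LOAD_CONST → push 3. Stack: [16, 3]
BINARY_OP << → 16 << 3 = 128. Stack: [128]
STORE_FAST r → r=128. Stack: []
LOAD_CONST → push 2. Stack: [2]
STORE_FAST k → k=2. Stack: []
LOAD_CONST → push 7. Stack: [7]
LOAD_FAST r → push 128. Stack: [7, 128]
BINARY_OP + → 7 + 128 = 135. Stack: [135]
LOAD_FAST w → push 110. Stack: [135, 110]
BINARY_OP + → 135 + 110 = 245. Stack: [245]
STORE_FAST y → y=245. Stack: []
LOAD_FAST y → push 245. Stack: [245]
LOAD_CONST → push 2. Stack: [245, 2]
BINARY_OP << → 245 << 2 = 980. Stack: [980]
RETURN_VALUE → return 980.

980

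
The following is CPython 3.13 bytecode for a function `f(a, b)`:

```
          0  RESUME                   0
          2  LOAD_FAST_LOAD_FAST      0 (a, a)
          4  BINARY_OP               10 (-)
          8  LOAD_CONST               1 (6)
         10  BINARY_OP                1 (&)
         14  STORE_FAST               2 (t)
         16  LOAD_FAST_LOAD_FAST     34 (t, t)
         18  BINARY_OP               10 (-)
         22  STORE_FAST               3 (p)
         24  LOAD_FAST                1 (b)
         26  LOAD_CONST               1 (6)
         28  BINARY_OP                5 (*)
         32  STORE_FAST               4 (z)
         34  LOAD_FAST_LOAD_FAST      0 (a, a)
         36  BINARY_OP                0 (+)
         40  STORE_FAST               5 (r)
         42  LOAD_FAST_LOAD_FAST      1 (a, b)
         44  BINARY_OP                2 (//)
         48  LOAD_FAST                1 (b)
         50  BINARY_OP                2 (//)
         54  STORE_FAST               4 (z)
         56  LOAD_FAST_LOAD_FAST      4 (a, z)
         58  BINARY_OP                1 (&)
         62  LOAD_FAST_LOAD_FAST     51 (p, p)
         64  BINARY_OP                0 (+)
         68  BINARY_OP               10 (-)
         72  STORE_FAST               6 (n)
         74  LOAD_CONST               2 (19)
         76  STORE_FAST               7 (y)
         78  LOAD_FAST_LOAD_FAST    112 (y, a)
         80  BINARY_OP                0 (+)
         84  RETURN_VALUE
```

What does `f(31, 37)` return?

50

LOAD_FAST_LOAD_FAST a,a → push 31,31. Stack: [31, 31]
BINARY_OP - → 31 - 31 = 0. Stack: [0]
LOAD_CONST → push 6. Stack: [0, 6]
BINARY_OP & → 0 & 6 = 0. Stack: [0]
STORE_FAST t → t=0. Stack: []
LOAD_FAST_LOAD_FAST t,t → push 0,0. Stack: [0, 0]
BINARY_OP - → 0 - 0 = 0. Stack: [0]
STORE_FAST p → p=0. Stack: []
LOAD_FAST b → push 37. Stack: [37]
LOAD_CONST → push 6. Stack: [37, 6]
BINARY_OP * → 37 * 6 = 222. Stack: [222]
STORE_FAST z → z=222. Stack: []
LOAD_FAST_LOAD_FAST a,a → push 31,31. Stack: [31, 31]
BINARY_OP + → 31 + 31 = 62. Stack: [62]
STORE_FAST r → r=62. Stack: []
LOAD_FAST_LOAD_FAST a,b → push 31,37. Stack: [31, 37]
BINARY_OP // → 31 // 37 = 0. Stack: [0]
LOAD_FAST b → push 37. Stack: [0, 37]
BINARY_OP // → 0 // 37 = 0. Stack: [0]
STORE_FAST z → z=0. Stack: []
LOAD_FAST_LOAD_FAST a,z → push 31,0. Stack: [31, 0]
BINARY_OP & → 31 & 0 = 0. Stack: [0]
LOAD_FAST_LOAD_FAST p,p → push 0,0. Stack: [0, 0, 0]
BINARY_OP + → 0 + 0 = 0. Stack: [0, 0]
BINARY_OP - → 0 - 0 = 0. Stack: [0]
STORE_FAST n → n=0. Stack: []
LOAD_CONST → push 19. Stack: [19]
STORE_FAST y → y=19. Stack: []
LOAD_FAST_LOAD_FAST y,a → push 19,31. Stack: [19, 31]
BINARY_OP + → 19 + 31 = 50. Stack: [50]
RETURN_VALUE → return 50.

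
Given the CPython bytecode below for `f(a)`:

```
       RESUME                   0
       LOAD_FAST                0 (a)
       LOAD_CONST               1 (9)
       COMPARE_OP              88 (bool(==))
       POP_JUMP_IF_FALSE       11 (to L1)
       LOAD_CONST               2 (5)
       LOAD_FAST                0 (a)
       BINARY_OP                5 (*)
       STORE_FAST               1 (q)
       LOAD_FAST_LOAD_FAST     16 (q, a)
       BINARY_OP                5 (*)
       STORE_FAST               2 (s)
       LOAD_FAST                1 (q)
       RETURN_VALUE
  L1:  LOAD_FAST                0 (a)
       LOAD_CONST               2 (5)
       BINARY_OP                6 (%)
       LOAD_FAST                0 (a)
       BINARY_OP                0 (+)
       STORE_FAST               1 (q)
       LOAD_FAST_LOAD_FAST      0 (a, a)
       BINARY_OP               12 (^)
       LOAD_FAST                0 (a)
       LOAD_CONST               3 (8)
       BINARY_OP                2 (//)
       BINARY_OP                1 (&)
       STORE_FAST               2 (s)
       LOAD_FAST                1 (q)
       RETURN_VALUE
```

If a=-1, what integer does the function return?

3

LOAD_FAST a → push -1. Stack: [-1]
LOAD_CONST → push 9. Stack: [-1, 9]
COMPARE_OP bool(==) → -1 vs 9 = False. Stack: [False]
POP_JUMP_IF_FALSE → pop False; jump. Stack: []
LOAD_FAST a → push -1. Stack: [-1]
LOAD_CONST → push 5. Stack: [-1, 5]
BINARY_OP % → -1 % 5 = 4. Stack: [4]
LOAD_FAST a → push -1. Stack: [4, -1]
BINARY_OP + → 4 + -1 = 3. Stack: [3]
STORE_FAST q → q=3. Stack: []
LOAD_FAST_LOAD_FAST a,a → push -1,-1. Stack: [-1, -1]
BINARY_OP ^ → -1 ^ -1 = 0. Stack: [0]
LOAD_FAST a → push -1. Stack: [0, -1]
LOAD_CONST → push 8. Stack: [0, -1, 8]
BINARY_OP // → -1 // 8 = -1. Stack: [0, -1]
BINARY_OP & → 0 & -1 = 0. Stack: [0]
STORE_FAST s → s=0. Stack: []
LOAD_FAST q → push 3. Stack: [3]
RETURN_VALUE → return 3.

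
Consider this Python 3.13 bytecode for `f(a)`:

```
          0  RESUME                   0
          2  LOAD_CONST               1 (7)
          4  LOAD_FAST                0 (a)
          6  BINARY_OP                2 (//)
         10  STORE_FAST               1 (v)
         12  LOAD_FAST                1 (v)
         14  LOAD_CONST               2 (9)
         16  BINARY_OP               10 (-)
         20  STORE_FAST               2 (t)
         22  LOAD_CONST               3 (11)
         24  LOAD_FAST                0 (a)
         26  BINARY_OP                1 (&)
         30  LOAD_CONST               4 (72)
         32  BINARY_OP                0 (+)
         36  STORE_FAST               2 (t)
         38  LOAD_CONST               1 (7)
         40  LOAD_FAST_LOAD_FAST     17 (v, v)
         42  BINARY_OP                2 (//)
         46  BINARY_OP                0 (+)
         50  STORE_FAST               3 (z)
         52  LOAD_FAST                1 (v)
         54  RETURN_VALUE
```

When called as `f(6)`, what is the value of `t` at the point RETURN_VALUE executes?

74

LOAD_CONST → push 7. Stack: [7]
LOAD_FAST a → push 6. Stack: [7, 6]
BINARY_OP // → 7 // 6 = 1. Stack: [1]
STORE_FAST v → v=1. Stack: []
LOAD_FAST v → push 1. Stack: [1]
LOAD_CONST → push 9. Stack: [1, 9]
BINARY_OP - → 1 - 9 = -8. Stack: [-8]
STORE_FAST t → t=-8. Stack: []
LOAD_CONST → push 11. Stack: [11]
LOAD_FAST a → push 6. Stack: [11, 6]
BINARY_OP & → 11 & 6 = 2. Stack: [2]
LOAD_CONST → push 72. Stack: [2, 72]
BINARY_OP + → 2 + 72 = 74. Stack: [74]
STORE_FAST t → t=74. Stack: []
LOAD_CONST → push 7. Stack: [7]
LOAD_FAST_LOAD_FAST v,v → push 1,1. Stack: [7, 1, 1]
BINARY_OP // → 1 // 1 = 1. Stack: [7, 1]
BINARY_OP + → 7 + 1 = 8. Stack: [8]
STORE_FAST z → z=8. Stack: []
LOAD_FAST v → push 1. Stack: [1]
RETURN_VALUE → return 1.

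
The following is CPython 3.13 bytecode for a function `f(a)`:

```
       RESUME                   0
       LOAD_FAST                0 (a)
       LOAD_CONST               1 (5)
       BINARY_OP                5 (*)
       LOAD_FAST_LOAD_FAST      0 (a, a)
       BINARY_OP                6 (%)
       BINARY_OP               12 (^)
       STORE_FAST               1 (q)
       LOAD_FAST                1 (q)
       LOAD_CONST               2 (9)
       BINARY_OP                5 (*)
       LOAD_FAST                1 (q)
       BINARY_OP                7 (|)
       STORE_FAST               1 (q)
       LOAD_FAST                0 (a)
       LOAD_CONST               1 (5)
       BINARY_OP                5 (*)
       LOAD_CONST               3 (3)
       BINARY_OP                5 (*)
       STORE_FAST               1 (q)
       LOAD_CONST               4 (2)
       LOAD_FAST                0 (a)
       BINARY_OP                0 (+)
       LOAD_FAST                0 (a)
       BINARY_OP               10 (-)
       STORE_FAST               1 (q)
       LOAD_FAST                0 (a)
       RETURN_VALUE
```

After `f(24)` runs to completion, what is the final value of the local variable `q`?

2

LOAD_FAST a → push 24. Stack: [24]
LOAD_CONST → push 5. Stack: [24, 5]
BINARY_OP * → 24 * 5 = 120. Stack: [120]
LOAD_FAST_LOAD_FAST a,a → push 24,24. Stack: [120, 24, 24]
BINARY_OP % → 24 % 24 = 0. Stack: [120, 0]
BINARY_OP ^ → 120 ^ 0 = 120. Stack: [120]
STORE_FAST q → q=120. Stack: []
LOAD_FAST q → push 120. Stack: [120]
LOAD_CONST → push 9. Stack: [120, 9]
BINARY_OP * → 120 * 9 = 1080. Stack: [1080]
LOAD_FAST q → push 120. Stack: [1080, 120]
BINARY_OP | → 1080 | 120 = 1144. Stack: [1144]
STORE_FAST q → q=1144. Stack: []
LOAD_FAST a → push 24. Stack: [24]
LOAD_CONST → push 5. Stack: [24, 5]
BINARY_OP * → 24 * 5 = 120. Stack: [120]
LOAD_CONST → push 3. Stack: [120, 3]
BINARY_OP * → 120 * 3 = 360. Stack: [360]
STORE_FAST q → q=360. Stack: []
LOAD_CONST → push 2. Stack: [2]
LOAD_FAST a → push 24. Stack: [2, 24]
BINARY_OP + → 2 + 24 = 26. Stack: [26]
LOAD_FAST a → push 24. Stack: [26, 24]
BINARY_OP - → 26 - 24 = 2. Stack: [2]
STORE_FAST q → q=2. Stack: []
LOAD_FAST a → push 24. Stack: [24]
RETURN_VALUE → return 24.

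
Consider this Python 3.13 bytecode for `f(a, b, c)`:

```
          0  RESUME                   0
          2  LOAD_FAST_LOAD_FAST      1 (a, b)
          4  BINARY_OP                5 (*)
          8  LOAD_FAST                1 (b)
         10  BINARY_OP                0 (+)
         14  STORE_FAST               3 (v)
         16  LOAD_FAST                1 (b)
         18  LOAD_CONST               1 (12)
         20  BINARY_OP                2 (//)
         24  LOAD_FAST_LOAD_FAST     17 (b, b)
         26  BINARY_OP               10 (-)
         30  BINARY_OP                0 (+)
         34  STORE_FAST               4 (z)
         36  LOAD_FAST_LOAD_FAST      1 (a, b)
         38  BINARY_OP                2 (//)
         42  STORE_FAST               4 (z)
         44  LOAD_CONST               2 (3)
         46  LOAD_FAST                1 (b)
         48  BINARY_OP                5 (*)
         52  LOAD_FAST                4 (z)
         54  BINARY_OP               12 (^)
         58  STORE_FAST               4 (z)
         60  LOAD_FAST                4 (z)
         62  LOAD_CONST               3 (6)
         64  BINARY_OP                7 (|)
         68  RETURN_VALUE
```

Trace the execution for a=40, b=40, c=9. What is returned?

127

LOAD_FAST_LOAD_FAST a,b → push 40,40. Stack: [40, 40]
BINARY_OP * → 40 * 40 = 1600. Stack: [1600]
LOAD_FAST b → push 40. Stack: [1600, 40]
BINARY_OP + → 1600 + 40 = 1640. Stack: [1640]
STORE_FAST v → v=1640. Stack: []
LOAD_FAST b → push 40. Stack: [40]
LOAD_CONST → push 12. Stack: [40, 12]
BINARY_OP // → 40 // 12 = 3. Stack: [3]
LOAD_FAST_LOAD_FAST b,b → push 40,40. Stack: [3, 40, 40]
BINARY_OP - → 40 - 40 = 0. Stack: [3, 0]
BINARY_OP + → 3 + 0 = 3. Stack: [3]
STORE_FAST z → z=3. Stack: []
LOAD_FAST_LOAD_FAST a,b → push 40,40. Stack: [40, 40]
BINARY_OP // → 40 // 40 = 1. Stack: [1]
STORE_FAST z → z=1. Stack: []
LOAD_CONST → push 3. Stack: [3]
LOAD_FAST b → push 40. Stack: [3, 40]
BINARY_OP * → 3 * 40 = 120. Stack: [120]
LOAD_FAST z → push 1. Stack: [120, 1]
BINARY_OP ^ → 120 ^ 1 = 121. Stack: [121]
STORE_FAST z → z=121. Stack: []
LOAD_FAST z → push 121. Stack: [121]
LOAD_CONST → push 6. Stack: [121, 6]
BINARY_OP | → 121 | 6 = 127. Stack: [127]
RETURN_VALUE → return 127.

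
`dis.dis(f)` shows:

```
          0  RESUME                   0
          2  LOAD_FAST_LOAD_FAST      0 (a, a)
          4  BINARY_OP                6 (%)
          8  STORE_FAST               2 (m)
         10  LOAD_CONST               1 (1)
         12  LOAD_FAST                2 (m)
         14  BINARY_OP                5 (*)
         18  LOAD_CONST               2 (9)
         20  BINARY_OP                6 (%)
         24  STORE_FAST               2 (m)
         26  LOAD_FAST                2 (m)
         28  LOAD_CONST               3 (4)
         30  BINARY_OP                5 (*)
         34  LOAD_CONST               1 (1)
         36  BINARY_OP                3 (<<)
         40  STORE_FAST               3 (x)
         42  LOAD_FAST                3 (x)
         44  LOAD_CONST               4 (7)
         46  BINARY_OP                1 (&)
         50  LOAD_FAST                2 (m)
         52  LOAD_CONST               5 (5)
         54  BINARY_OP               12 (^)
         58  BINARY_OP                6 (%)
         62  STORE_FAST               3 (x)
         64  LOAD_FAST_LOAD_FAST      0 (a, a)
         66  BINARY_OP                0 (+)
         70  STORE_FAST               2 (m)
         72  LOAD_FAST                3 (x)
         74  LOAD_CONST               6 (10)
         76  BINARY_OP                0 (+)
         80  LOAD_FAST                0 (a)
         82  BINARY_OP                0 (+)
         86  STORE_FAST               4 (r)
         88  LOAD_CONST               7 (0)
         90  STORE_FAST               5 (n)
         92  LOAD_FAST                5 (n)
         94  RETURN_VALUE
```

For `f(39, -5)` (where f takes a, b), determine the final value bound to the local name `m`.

78

LOAD_FAST_LOAD_FAST a,a → push 39,39. Stack: [39, 39]
BINARY_OP % → 39 % 39 = 0. Stack: [0]
STORE_FAST m → m=0. Stack: []
LOAD_CONST → push 1. Stack: [1]
LOAD_FAST m → push 0. Stack: [1, 0]
BINARY_OP * → 1 * 0 = 0. Stack: [0]
LOAD_CONST → push 9. Stack: [0, 9]
BINARY_OP % → 0 % 9 = 0. Stack: [0]
STORE_FAST m → m=0. Stack: []
LOAD_FAST m → push 0. Stack: [0]
LOAD_CONST → push 4. Stack: [0, 4]
BINARY_OP * → 0 * 4 = 0. Stack: [0]
LOAD_CONST → push 1. Stack: [0, 1]
BINARY_OP << → 0 << 1 = 0. Stack: [0]
STORE_FAST x → x=0. Stack: []
LOAD_FAST x → push 0. Stack: [0]
LOAD_CONST → push 7. Stack: [0, 7]
BINARY_OP & → 0 & 7 = 0. Stack: [0]
LOAD_FAST m → push 0. Stack: [0, 0]
LOAD_CONST → push 5. Stack: [0, 0, 5]
BINARY_OP ^ → 0 ^ 5 = 5. Stack: [0, 5]
BINARY_OP % → 0 % 5 = 0. Stack: [0]
STORE_FAST x → x=0. Stack: []
LOAD_FAST_LOAD_FAST a,a → push 39,39. Stack: [39, 39]
BINARY_OP + → 39 + 39 = 78. Stack: [78]
STORE_FAST m → m=78. Stack: []
LOAD_FAST x → push 0. Stack: [0]
LOAD_CONST → push 10. Stack: [0, 10]
BINARY_OP + → 0 + 10 = 10. Stack: [10]
LOAD_FAST a → push 39. Stack: [10, 39]
BINARY_OP + → 10 + 39 = 49. Stack: [49]
STORE_FAST r → r=49. Stack: []
LOAD_CONST → push 0. Stack: [0]
STORE_FAST n → n=0. Stack: []
LOAD_FAST n → push 0. Stack: [0]
RETURN_VALUE → return 0.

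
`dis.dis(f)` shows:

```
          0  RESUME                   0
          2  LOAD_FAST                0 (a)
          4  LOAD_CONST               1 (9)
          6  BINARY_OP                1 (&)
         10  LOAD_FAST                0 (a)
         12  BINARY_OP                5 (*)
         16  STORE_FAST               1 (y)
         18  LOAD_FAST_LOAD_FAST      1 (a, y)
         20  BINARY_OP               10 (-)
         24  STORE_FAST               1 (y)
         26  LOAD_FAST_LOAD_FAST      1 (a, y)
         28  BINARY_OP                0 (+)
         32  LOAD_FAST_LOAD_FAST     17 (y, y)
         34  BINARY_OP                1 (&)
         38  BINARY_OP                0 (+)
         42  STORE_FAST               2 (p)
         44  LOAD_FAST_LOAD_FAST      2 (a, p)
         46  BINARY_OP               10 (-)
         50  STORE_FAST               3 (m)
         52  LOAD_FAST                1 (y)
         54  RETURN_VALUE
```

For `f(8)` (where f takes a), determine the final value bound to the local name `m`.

LOAD_FAST a → push 8. Stack: [8]
LOAD_CONST → push 9. Stack: [8, 9]
BINARY_OP & → 8 & 9 = 8. Stack: [8]
LOAD_FAST a → push 8. Stack: [8, 8]
BINARY_OP * → 8 * 8 = 64. Stack: [64]
STORE_FAST y → y=64. Stack: []
LOAD_FAST_LOAD_FAST a,y → push 8,64. Stack: [8, 64]
BINARY_OP - → 8 - 64 = -56. Stack: [-56]
STORE_FAST y → y=-56. Stack: []
LOAD_FAST_LOAD_FAST a,y → push 8,-56. Stack: [8, -56]
BINARY_OP + → 8 + -56 = -48. Stack: [-48]
LOAD_FAST_LOAD_FAST y,y → push -56,-56. Stack: [-48, -56, -56]
BINARY_OP & → -56 & -56 = -56. Stack: [-48, -56]
BINARY_OP + → -48 + -56 = -104. Stack: [-104]
STORE_FAST p → p=-104. Stack: []
LOAD_FAST_LOAD_FAST a,p → push 8,-104. Stack: [8, -104]
BINARY_OP - → 8 - -104 = 112. Stack: [112]
STORE_FAST m → m=112. Stack: []
LOAD_FAST y → push -56. Stack: [-56]
RETURN_VALUE → return -56.

112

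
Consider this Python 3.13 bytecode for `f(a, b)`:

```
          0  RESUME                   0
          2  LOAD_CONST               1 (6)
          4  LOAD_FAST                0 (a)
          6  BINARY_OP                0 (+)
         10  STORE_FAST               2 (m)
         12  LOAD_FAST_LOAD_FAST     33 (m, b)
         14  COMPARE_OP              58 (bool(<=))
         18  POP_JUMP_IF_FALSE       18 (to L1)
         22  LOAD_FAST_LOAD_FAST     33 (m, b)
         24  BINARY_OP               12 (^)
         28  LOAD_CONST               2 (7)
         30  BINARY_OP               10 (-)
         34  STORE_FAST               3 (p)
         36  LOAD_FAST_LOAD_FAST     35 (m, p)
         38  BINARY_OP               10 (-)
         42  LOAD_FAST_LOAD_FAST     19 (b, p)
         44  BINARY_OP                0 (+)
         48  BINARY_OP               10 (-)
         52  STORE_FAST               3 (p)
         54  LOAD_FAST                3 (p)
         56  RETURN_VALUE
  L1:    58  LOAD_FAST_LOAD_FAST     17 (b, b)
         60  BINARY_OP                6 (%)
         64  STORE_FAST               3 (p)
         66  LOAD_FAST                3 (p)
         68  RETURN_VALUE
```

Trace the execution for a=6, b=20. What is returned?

-42

LOAD_CONST → push 6. Stack: [6]
LOAD_FAST a → push 6. Stack: [6, 6]
BINARY_OP + → 6 + 6 = 12. Stack: [12]
STORE_FAST m → m=12. Stack: []
LOAD_FAST_LOAD_FAST m,b → push 12,20. Stack: [12, 20]
COMPARE_OP bool(<=) → 12 vs 20 = True. Stack: [True]
POP_JUMP_IF_FALSE → pop True; no jump. Stack: []
LOAD_FAST_LOAD_FAST m,b → push 12,20. Stack: [12, 20]
BINARY_OP ^ → 12 ^ 20 = 24. Stack: [24]
LOAD_CONST → push 7. Stack: [24, 7]
BINARY_OP - → 24 - 7 = 17. Stack: [17]
STORE_FAST p → p=17. Stack: []
LOAD_FAST_LOAD_FAST m,p → push 12,17. Stack: [12, 17]
BINARY_OP - → 12 - 17 = -5. Stack: [-5]
LOAD_FAST_LOAD_FAST b,p → push 20,17. Stack: [-5, 20, 17]
BINARY_OP + → 20 + 17 = 37. Stack: [-5, 37]
BINARY_OP - → -5 - 37 = -42. Stack: [-42]
STORE_FAST p → p=-42. Stack: []
LOAD_FAST p → push -42. Stack: [-42]
RETURN_VALUE → return -42.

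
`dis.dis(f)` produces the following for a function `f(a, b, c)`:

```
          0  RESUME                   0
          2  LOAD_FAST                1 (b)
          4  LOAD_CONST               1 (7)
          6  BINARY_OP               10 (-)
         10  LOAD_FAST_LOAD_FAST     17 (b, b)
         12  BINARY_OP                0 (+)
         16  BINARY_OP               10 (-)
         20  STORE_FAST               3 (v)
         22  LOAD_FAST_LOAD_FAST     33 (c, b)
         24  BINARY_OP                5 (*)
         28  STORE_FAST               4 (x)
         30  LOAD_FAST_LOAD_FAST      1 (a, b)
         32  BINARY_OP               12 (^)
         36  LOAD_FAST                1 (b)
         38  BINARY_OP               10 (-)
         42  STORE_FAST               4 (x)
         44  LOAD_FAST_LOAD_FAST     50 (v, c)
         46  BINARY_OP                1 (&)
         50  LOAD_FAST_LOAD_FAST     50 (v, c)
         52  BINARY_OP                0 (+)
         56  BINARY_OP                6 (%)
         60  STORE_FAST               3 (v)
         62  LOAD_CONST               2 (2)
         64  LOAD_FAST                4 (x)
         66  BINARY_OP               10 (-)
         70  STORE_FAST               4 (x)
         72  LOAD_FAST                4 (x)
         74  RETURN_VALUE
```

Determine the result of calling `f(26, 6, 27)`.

LOAD_FAST b → push 6. Stack: [6]
LOAD_CONST → push 7. Stack: [6, 7]
BINARY_OP - → 6 - 7 = -1. Stack: [-1]
LOAD_FAST_LOAD_FAST b,b → push 6,6. Stack: [-1, 6, 6]
BINARY_OP + → 6 + 6 = 12. Stack: [-1, 12]
BINARY_OP - → -1 - 12 = -13. Stack: [-13]
STORE_FAST v → v=-13. Stack: []
LOAD_FAST_LOAD_FAST c,b → push 27,6. Stack: [27, 6]
BINARY_OP * → 27 * 6 = 162. Stack: [162]
STORE_FAST x → x=162. Stack: []
LOAD_FAST_LOAD_FAST a,b → push 26,6. Stack: [26, 6]
BINARY_OP ^ → 26 ^ 6 = 28. Stack: [28]
LOAD_FAST b → push 6. Stack: [28, 6]
BINARY_OP - → 28 - 6 = 22. Stack: [22]
STORE_FAST x → x=22. Stack: []
LOAD_FAST_LOAD_FAST v,c → push -13,27. Stack: [-13, 27]
BINARY_OP & → -13 & 27 = 19. Stack: [19]
LOAD_FAST_LOAD_FAST v,c → push -13,27. Stack: [19, -13, 27]
BINARY_OP + → -13 + 27 = 14. Stack: [19, 14]
BINARY_OP % → 19 % 14 = 5. Stack: [5]
STORE_FAST v → v=5. Stack: []
LOAD_CONST → push 2. Stack: [2]
LOAD_FAST x → push 22. Stack: [2, 22]
BINARY_OP - → 2 - 22 = -20. Stack: [-20]
STORE_FAST x → x=-20. Stack: []
LOAD_FAST x → push -20. Stack: [-20]
RETURN_VALUE → return -20.

-20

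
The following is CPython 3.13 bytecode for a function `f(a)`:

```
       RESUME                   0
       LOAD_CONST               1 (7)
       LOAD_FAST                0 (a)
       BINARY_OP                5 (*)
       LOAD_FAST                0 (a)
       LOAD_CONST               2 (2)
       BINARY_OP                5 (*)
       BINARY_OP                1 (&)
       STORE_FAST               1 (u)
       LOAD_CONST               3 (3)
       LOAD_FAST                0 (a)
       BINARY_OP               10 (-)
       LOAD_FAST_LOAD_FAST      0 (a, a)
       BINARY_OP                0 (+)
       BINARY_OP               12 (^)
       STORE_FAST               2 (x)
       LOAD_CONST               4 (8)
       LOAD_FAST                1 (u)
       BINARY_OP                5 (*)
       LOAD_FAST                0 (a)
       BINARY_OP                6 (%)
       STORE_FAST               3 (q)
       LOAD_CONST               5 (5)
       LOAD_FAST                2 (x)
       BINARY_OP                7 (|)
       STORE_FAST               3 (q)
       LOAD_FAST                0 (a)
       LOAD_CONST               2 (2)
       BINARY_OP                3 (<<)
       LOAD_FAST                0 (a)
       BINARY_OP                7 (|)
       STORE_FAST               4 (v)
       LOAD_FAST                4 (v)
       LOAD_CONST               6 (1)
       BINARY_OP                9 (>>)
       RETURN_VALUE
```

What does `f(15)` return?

31

LOAD_CONST → push 7. Stack: [7]
LOAD_FAST a → push 15. Stack: [7, 15]
BINARY_OP * → 7 * 15 = 105. Stack: [105]
LOAD_FAST a → push 15. Stack: [105, 15]
LOAD_CONST → push 2. Stack: [105, 15, 2]
BINARY_OP * → 15 * 2 = 30. Stack: [105, 30]
BINARY_OP & → 105 & 30 = 8. Stack: [8]
STORE_FAST u → u=8. Stack: []
LOAD_CONST → push 3. Stack: [3]
LOAD_FAST a → push 15. Stack: [3, 15]
BINARY_OP - → 3 - 15 = -12. Stack: [-12]
LOAD_FAST_LOAD_FAST a,a → push 15,15. Stack: [-12, 15, 15]
BINARY_OP + → 15 + 15 = 30. Stack: [-12, 30]
BINARY_OP ^ → -12 ^ 30 = -22. Stack: [-22]
STORE_FAST x → x=-22. Stack: []
LOAD_CONST → push 8. Stack: [8]
LOAD_FAST u → push 8. Stack: [8, 8]
BINARY_OP * → 8 * 8 = 64. Stack: [64]
LOAD_FAST a → push 15. Stack: [64, 15]
BINARY_OP % → 64 % 15 = 4. Stack: [4]
STORE_FAST q → q=4. Stack: []
LOAD_CONST → push 5. Stack: [5]
LOAD_FAST x → push -22. Stack: [5, -22]
BINARY_OP | → 5 | -22 = -17. Stack: [-17]
STORE_FAST q → q=-17. Stack: []
LOAD_FAST a → push 15. Stack: [15]
LOAD_CONST → push 2. Stack: [15, 2]
BINARY_OP << → 15 << 2 = 60. Stack: [60]
LOAD_FAST a → push 15. Stack: [60, 15]
BINARY_OP | → 60 | 15 = 63. Stack: [63]
STORE_FAST v → v=63. Stack: []
LOAD_FAST v → push 63. Stack: [63]
LOAD_CONST → push 1. Stack: [63, 1]
BINARY_OP >> → 63 >> 1 = 31. Stack: [31]
RETURN_VALUE → return 31.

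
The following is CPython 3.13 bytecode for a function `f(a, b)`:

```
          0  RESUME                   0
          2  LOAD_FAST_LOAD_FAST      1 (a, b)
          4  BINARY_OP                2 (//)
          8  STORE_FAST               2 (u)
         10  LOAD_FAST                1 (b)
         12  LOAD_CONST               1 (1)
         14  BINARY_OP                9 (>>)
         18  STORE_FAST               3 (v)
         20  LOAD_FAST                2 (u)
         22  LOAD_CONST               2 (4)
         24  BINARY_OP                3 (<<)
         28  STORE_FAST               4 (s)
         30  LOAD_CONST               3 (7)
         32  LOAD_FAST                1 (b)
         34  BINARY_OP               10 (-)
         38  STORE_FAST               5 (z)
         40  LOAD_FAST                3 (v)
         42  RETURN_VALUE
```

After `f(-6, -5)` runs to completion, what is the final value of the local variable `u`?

LOAD_FAST_LOAD_FAST a,b → push -6,-5. Stack: [-6, -5]
BINARY_OP // → -6 // -5 = 1. Stack: [1]
STORE_FAST u → u=1. Stack: []
LOAD_FAST b → push -5. Stack: [-5]
LOAD_CONST → push 1. Stack: [-5, 1]
BINARY_OP >> → -5 >> 1 = -3. Stack: [-3]
STORE_FAST v → v=-3. Stack: []
LOAD_FAST u → push 1. Stack: [1]
LOAD_CONST → push 4. Stack: [1, 4]
BINARY_OP << → 1 << 4 = 16. Stack: [16]
STORE_FAST s → s=16. Stack: []
LOAD_CONST → push 7. Stack: [7]
LOAD_FAST b → push -5. Stack: [7, -5]
BINARY_OP - → 7 - -5 = 12. Stack: [12]
STORE_FAST z → z=12. Stack: []
LOAD_FAST v → push -3. Stack: [-3]
RETURN_VALUE → return -3.

1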